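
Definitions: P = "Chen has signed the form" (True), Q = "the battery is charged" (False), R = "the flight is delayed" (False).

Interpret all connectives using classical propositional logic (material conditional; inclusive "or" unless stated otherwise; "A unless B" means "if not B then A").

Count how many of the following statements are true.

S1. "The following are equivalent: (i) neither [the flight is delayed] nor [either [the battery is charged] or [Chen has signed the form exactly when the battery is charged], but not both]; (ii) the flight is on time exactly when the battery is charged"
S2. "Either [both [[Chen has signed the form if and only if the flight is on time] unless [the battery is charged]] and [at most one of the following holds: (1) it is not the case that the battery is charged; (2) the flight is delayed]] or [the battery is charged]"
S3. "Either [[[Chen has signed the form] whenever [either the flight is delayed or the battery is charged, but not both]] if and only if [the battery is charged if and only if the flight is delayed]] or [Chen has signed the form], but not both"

1

S1: This is (R nor (Q xor (P <-> Q))) <-> (~R <-> Q).

P <-> Q = T <-> F = F
Q xor (P <-> Q) = F xor F = F
R nor (Q xor (P <-> Q)) = F nor F = T
~R = ~F = T
~R <-> Q = T <-> F = F
(R nor (Q xor (P <-> Q))) <-> (~R <-> Q) = T <-> F = F
Thus S1 is false.

S2: Parsed as (((P <-> ~R) | Q) & (~Q nand R)) | Q

~R = ~F = T
P <-> ~R = T <-> T = T
(P <-> ~R) | Q = T | F = T
~Q = ~F = T
~Q nand R = T nand F = T
((P <-> ~R) | Q) & (~Q nand R) = T & T = T
(((P <-> ~R) | Q) & (~Q nand R)) | Q = T | F = T
Hence S2 is true.

S3: Parsed as (((R xor Q) -> P) <-> (Q <-> R)) xor P

R xor Q = F xor F = F
(R xor Q) -> P = F -> T = T
Q <-> R = F <-> F = T
((R xor Q) -> P) <-> (Q <-> R) = T <-> T = T
(((R xor Q) -> P) <-> (Q <-> R)) xor P = T xor T = F
Hence S3 is false.

Count: 1.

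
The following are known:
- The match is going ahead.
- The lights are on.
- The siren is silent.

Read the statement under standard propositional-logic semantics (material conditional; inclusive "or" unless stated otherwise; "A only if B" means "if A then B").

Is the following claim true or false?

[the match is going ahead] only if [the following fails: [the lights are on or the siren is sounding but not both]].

Let P = "the match is cancelled" (False), Q = "the lights are on" (True), R = "the siren is sounding" (False).
In symbols: not P -> not (Q xor R)

not P = not False = True
Q xor R = True xor False = True
not (Q xor R) = not True = False
not P -> not (Q xor R) = True -> False = False

false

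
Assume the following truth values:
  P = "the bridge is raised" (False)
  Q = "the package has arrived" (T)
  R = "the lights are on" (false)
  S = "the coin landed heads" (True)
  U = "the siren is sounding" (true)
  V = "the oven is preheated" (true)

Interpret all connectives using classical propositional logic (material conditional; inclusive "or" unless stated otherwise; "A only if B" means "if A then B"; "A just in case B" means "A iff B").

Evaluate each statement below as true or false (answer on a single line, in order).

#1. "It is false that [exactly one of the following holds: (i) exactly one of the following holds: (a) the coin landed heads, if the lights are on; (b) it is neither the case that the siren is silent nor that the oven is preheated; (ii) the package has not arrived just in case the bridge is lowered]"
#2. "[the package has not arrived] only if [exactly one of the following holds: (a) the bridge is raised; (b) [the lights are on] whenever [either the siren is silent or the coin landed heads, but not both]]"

#1 False / #2 True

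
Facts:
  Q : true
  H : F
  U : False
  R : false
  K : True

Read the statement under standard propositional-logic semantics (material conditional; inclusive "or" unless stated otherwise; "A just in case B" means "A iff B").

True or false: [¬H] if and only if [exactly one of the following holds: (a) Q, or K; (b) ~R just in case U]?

The statement is true.

Formalization: not H iff ((Q or K) xor (not R iff U))

not H = not False = True
Q or K = True or True = True
not R = not False = True
not R iff U = True iff False = False
(Q or K) xor (not R iff U) = True xor False = True
not H iff ((Q or K) xor (not R iff U)) = True iff True = True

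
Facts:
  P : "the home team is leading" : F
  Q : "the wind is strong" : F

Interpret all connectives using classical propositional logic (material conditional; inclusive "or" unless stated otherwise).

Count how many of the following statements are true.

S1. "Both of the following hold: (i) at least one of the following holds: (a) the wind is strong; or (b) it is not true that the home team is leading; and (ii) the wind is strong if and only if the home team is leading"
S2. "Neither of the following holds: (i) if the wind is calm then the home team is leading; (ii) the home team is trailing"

1

S1: In symbols: (Q | ~P) & (Q <-> P)

~P = ~F = T
Q | ~P = F | T = T
Q <-> P = F <-> F = T
(Q | ~P) & (Q <-> P) = T & T = T
Hence S1 is true.

S2: This is (~Q -> P) nor ~P.

~Q = ~F = T
~Q -> P = T -> F = F
~P = ~F = T
(~Q -> P) nor ~P = F nor T = F
So S2 is false.

True statements: 1.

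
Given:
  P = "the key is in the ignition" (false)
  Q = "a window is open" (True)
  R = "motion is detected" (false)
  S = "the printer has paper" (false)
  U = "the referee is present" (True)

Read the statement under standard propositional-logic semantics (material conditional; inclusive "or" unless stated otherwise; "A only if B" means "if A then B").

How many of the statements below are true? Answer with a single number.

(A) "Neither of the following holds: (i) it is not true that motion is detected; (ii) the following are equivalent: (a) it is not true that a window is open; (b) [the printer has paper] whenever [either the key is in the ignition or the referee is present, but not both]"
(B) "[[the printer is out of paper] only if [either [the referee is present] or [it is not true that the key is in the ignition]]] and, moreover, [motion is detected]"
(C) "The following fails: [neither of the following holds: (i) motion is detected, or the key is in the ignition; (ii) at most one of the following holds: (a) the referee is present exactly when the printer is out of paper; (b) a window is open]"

(A): Formalization: not R nor (not Q iff ((P xor U) -> S))

not R = not False = True
not Q = not True = False
P xor U = False xor True = True
(P xor U) -> S = True -> False = False
not Q iff ((P xor U) -> S) = False iff False = True
not R nor (not Q iff ((P xor U) -> S)) = True nor True = False
Hence (A) is false.

(B): Formalization: (not S -> (U or not P)) and R

not S = not False = True
not P = not False = True
U or not P = True or True = True
not S -> (U or not P) = True -> True = True
(not S -> (U or not P)) and R = True and False = False
Thus (B) is false.

(C): Formalization: not ((R or P) nor ((U iff not S) nand Q))

R or P = False or False = False
not S = not False = True
U iff not S = True iff True = True
(U iff not S) nand Q = True nand True = False
(R or P) nor ((U iff not S) nand Q) = False nor False = True
not ((R or P) nor ((U iff not S) nand Q)) = not True = False
Hence (C) is false.

Count: 0.

0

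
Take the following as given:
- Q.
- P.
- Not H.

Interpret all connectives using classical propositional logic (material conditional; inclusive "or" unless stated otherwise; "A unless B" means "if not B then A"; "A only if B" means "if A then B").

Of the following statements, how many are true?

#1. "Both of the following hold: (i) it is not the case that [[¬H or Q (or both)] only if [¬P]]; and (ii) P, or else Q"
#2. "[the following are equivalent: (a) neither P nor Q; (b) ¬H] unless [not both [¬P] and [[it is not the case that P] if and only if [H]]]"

2

#1: In symbols: ~((~H | Q) -> ~P) & (P | Q)

~H = ~F = T
~H | Q = T | T = T
~P = ~T = F
(~H | Q) -> ~P = T -> F = F
~((~H | Q) -> ~P) = ~F = T
P | Q = T | T = T
~((~H | Q) -> ~P) & (P | Q) = T & T = T
Hence #1 is true.

#2: Parsed as ((P nor Q) <-> ~H) | (~P nand (~P <-> H))

P nor Q = T nor T = F
~H = ~F = T
(P nor Q) <-> ~H = F <-> T = F
~P = ~T = F
~P = ~T = F
~P <-> H = F <-> F = T
~P nand (~P <-> H) = F nand T = T
((P nor Q) <-> ~H) | (~P nand (~P <-> H)) = F | T = T
So #2 is true.

True statements: 2 (#1, #2).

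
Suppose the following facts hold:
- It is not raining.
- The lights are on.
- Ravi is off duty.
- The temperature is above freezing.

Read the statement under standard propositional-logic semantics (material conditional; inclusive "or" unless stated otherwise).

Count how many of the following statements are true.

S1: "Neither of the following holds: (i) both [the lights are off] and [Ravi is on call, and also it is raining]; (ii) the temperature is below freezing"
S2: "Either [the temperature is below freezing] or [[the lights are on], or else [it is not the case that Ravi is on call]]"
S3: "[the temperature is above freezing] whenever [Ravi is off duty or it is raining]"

Let Q = "the lights are on" (T), R = "Ravi is on call" (F), P = "it is raining" (F), S = "the temperature is below freezing" (F).

S1: Parsed as (~Q & (R & P)) nor S

~Q = ~T = F
R & P = F & F = F
~Q & (R & P) = F & F = F
(~Q & (R & P)) nor S = F nor F = T
Hence S1 is true.

S2: In symbols: S | (Q | ~R)

~R = ~F = T
Q | ~R = T | T = T
S | (Q | ~R) = F | T = T
So S2 is true.

S3: This is (~R | P) -> ~S.

~R = ~F = T
~R | P = T | F = T
~S = ~F = T
(~R | P) -> ~S = T -> T = T
So S3 is true.

True statements: 3 (S1, S2, S3).

3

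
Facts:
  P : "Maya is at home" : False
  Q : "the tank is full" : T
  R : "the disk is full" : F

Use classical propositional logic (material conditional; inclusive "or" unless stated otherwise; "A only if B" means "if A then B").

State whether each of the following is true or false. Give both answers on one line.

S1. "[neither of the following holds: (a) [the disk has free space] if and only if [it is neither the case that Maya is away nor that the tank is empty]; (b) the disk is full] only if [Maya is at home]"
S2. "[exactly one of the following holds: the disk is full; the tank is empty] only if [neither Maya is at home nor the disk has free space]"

S1 False / S2 True

S1: This is ((~R <-> (~P nor ~Q)) nor R) -> P.

~R = ~F = T
~P = ~F = T
~Q = ~T = F
~P nor ~Q = T nor F = F
~R <-> (~P nor ~Q) = T <-> F = F
(~R <-> (~P nor ~Q)) nor R = F nor F = T
((~R <-> (~P nor ~Q)) nor R) -> P = T -> F = F
Thus S1 is false.

S2: Parsed as (R xor ~Q) -> (P nor ~R)

~Q = ~T = F
R xor ~Q = F xor F = F
~R = ~F = T
P nor ~R = F nor T = F
(R xor ~Q) -> (P nor ~R) = F -> F = T
Hence S2 is true.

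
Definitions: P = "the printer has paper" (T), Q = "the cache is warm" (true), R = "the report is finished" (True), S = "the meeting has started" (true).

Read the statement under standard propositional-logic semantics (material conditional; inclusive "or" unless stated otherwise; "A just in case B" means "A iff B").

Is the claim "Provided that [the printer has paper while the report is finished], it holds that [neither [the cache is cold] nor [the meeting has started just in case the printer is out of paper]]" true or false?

The statement is true.

Values: P=True, R=True, Q=True, S=True.
This is (P and R) -> (not Q nor (S iff not P)).

P and R = True and True = True
not Q = not True = False
not P = not True = False
S iff not P = True iff False = False
not Q nor (S iff not P) = False nor False = True
(P and R) -> (not Q nor (S iff not P)) = True -> True = True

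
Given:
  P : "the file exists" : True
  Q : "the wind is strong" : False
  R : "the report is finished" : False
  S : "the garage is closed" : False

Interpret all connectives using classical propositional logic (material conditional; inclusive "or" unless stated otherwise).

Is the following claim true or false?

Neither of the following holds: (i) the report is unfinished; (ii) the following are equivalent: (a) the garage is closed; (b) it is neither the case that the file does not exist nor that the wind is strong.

This is ¬R ↓ (S ↔ (¬P ↓ Q)).

¬R = ¬F = T
¬P = ¬T = F
¬P ↓ Q = F ↓ F = T
S ↔ (¬P ↓ Q) = F ↔ T = F
¬R ↓ (S ↔ (¬P ↓ Q)) = T ↓ F = F

The statement is false.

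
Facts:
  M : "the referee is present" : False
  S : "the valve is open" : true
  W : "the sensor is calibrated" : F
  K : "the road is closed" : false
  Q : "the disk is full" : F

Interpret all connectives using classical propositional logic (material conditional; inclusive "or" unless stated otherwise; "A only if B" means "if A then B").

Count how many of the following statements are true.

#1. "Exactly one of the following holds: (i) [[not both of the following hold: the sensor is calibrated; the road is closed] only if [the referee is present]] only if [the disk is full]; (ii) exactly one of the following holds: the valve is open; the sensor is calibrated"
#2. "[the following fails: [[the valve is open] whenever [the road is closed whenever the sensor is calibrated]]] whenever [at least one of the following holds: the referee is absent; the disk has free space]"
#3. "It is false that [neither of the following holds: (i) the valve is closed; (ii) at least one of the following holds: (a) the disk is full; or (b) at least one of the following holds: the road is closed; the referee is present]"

0

#1: In symbols: (((W nand K) -> M) -> Q) xor (S xor W)

W nand K = F nand F = T
(W nand K) -> M = T -> F = F
((W nand K) -> M) -> Q = F -> F = T
S xor W = T xor F = T
(((W nand K) -> M) -> Q) xor (S xor W) = T xor T = F
Thus #1 is false.

#2: Formalization: (~M | ~Q) -> ~((W -> K) -> S)

~M = ~F = T
~Q = ~F = T
~M | ~Q = T | T = T
W -> K = F -> F = T
(W -> K) -> S = T -> T = T
~((W -> K) -> S) = ~T = F
(~M | ~Q) -> ~((W -> K) -> S) = T -> F = F
Thus #2 is false.

#3: Formalization: ~(~S nor (Q | (K | M)))

~S = ~T = F
K | M = F | F = F
Q | (K | M) = F | F = F
~S nor (Q | (K | M)) = F nor F = T
~(~S nor (Q | (K | M))) = ~T = F
So #3 is false.

0 of the 3 statements are true (none).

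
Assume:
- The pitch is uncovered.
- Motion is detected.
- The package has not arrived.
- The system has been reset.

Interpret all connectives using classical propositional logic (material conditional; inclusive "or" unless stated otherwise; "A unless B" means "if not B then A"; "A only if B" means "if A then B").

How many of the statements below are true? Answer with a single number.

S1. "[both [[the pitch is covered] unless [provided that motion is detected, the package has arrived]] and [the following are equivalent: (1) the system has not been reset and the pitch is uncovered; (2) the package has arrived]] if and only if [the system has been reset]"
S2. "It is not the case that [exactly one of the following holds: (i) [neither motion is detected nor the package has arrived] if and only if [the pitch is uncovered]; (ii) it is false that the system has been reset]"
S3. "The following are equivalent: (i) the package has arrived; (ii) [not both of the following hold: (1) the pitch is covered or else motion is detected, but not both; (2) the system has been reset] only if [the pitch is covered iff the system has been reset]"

Let V = "the pitch is covered" (False), S = "motion is detected" (True), R = "the package has arrived" (False), G = "the system has been reset" (True).

S1: This is ((V or (S -> R)) and ((not G and not V) iff R)) iff G.

S -> R = True -> False = False
V or (S -> R) = False or False = False
not G = not True = False
not V = not False = True
not G and not V = False and True = False
(not G and not V) iff R = False iff False = True
(V or (S -> R)) and ((not G and not V) iff R) = False and True = False
((V or (S -> R)) and ((not G and not V) iff R)) iff G = False iff True = False
So S1 is false.

S2: In symbols: not (((S nor R) iff not V) xor not G)

S nor R = True nor False = False
not V = not False = True
(S nor R) iff not V = False iff True = False
not G = not True = False
((S nor R) iff not V) xor not G = False xor False = False
not (((S nor R) iff not V) xor not G) = not False = True
Thus S2 is true.

S3: Formalization: R iff (((V xor S) nand G) -> (V iff G))

V xor S = False xor True = True
(V xor S) nand G = True nand True = False
V iff G = False iff True = False
((V xor S) nand G) -> (V iff G) = False -> False = True
R iff (((V xor S) nand G) -> (V iff G)) = False iff True = False
So S3 is false.

Count: 1.

1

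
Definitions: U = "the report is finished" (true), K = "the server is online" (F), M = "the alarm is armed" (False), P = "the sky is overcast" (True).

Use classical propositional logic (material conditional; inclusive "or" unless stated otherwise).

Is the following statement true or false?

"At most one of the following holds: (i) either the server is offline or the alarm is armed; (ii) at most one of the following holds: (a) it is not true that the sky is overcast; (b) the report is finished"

Formalization: (not K or M) nand (not P nand U)

not K = not False = True
not K or M = True or False = True
not P = not True = False
not P nand U = False nand True = True
(not K or M) nand (not P nand U) = True nand True = False

False.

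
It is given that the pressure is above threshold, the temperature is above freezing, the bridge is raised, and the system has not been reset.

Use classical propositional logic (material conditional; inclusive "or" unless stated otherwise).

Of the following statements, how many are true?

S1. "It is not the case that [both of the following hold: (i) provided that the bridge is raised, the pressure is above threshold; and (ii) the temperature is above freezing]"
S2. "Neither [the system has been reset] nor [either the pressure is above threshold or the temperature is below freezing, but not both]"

0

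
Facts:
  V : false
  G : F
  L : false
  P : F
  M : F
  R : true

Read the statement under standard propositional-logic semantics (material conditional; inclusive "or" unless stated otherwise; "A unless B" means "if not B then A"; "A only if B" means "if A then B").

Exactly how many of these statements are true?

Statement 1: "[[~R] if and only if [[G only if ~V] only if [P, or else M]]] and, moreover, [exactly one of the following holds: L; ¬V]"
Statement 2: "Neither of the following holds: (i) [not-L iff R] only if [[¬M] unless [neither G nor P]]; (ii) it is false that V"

Statement 1: Formalization: (¬R ↔ ((G → ¬V) → (P ∨ M))) ∧ (L ⊕ ¬V)

¬R = ¬T = F
¬V = ¬F = T
G → ¬V = F → T = T
P ∨ M = F ∨ F = F
(G → ¬V) → (P ∨ M) = T → F = F
¬R ↔ ((G → ¬V) → (P ∨ M)) = F ↔ F = T
¬V = ¬F = T
L ⊕ ¬V = F ⊕ T = T
(¬R ↔ ((G → ¬V) → (P ∨ M))) ∧ (L ⊕ ¬V) = T ∧ T = T
Thus Statement 1 is true.

Statement 2: Parsed as ((¬L ↔ R) → (¬M ∨ (G ↓ P))) ↓ ¬V

¬L = ¬F = T
¬L ↔ R = T ↔ T = T
¬M = ¬F = T
G ↓ P = F ↓ F = T
¬M ∨ (G ↓ P) = T ∨ T = T
(¬L ↔ R) → (¬M ∨ (G ↓ P)) = T → T = T
¬V = ¬F = T
((¬L ↔ R) → (¬M ∨ (G ↓ P))) ↓ ¬V = T ↓ T = F
So Statement 2 is false.

Count: 1.

1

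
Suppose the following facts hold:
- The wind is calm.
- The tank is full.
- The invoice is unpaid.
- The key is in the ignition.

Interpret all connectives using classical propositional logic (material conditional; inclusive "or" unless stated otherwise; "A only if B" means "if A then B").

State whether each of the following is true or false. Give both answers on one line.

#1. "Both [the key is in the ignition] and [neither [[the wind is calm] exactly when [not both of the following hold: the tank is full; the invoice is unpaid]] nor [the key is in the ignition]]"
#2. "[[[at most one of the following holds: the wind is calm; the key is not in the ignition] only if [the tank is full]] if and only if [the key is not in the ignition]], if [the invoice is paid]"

#1 false; #2 true

Let G = "the key is in the ignition" (True), V = "the wind is strong" (False), U = "the tank is full" (True), S = "the invoice is paid" (False).

#1: In symbols: G and ((not V iff (U nand not S)) nor G)

not V = not False = True
not S = not False = True
U nand not S = True nand True = False
not V iff (U nand not S) = True iff False = False
(not V iff (U nand not S)) nor G = False nor True = False
G and ((not V iff (U nand not S)) nor G) = True and False = False
Hence #1 is false.

#2: Formalization: S -> (((not V nand not G) -> U) iff not G)

not V = not False = True
not G = not True = False
not V nand not G = True nand False = True
(not V nand not G) -> U = True -> True = True
not G = not True = False
((not V nand not G) -> U) iff not G = True iff False = False
S -> (((not V nand not G) -> U) iff not G) = False -> False = True
So #2 is true.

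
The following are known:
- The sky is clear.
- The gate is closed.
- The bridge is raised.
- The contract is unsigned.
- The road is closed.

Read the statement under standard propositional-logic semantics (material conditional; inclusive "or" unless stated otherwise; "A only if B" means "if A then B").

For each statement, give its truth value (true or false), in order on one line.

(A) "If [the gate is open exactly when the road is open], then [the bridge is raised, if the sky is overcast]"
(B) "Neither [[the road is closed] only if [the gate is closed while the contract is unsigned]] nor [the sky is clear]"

(A) True; (B) False

Let S = "the gate is open" (F), D = "the road is closed" (T), K = "the sky is overcast" (F), R = "the bridge is raised" (T), H = "the contract is signed" (F).

(A): In symbols: (S <-> ~D) -> (K -> R)

~D = ~T = F
S <-> ~D = F <-> F = T
K -> R = F -> T = T
(S <-> ~D) -> (K -> R) = T -> T = T
Thus (A) is true.

(B): Formalization: (D -> (~S & ~H)) nor ~K

~S = ~F = T
~H = ~F = T
~S & ~H = T & T = T
D -> (~S & ~H) = T -> T = T
~K = ~F = T
(D -> (~S & ~H)) nor ~K = T nor T = F
Thus (B) is false.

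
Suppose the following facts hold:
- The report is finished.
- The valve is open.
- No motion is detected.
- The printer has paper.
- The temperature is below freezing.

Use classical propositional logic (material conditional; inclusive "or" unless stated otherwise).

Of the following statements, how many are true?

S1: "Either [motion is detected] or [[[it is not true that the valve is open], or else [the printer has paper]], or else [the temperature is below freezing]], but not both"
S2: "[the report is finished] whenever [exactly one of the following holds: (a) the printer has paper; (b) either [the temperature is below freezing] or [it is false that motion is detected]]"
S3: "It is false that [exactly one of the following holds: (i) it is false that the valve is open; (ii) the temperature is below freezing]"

Let U = "motion is detected" (F), Q = "the valve is open" (T), H = "the printer has paper" (T), K = "the temperature is below freezing" (T), V = "the report is finished" (T).

S1: Formalization: U xor ((~Q | H) | K)

~Q = ~T = F
~Q | H = F | T = T
(~Q | H) | K = T | T = T
U xor ((~Q | H) | K) = F xor T = T
So S1 is true.

S2: Parsed as (H xor (K | ~U)) -> V

~U = ~F = T
K | ~U = T | T = T
H xor (K | ~U) = T xor T = F
(H xor (K | ~U)) -> V = F -> T = T
So S2 is true.

S3: In symbols: ~(~Q xor K)

~Q = ~T = F
~Q xor K = F xor T = T
~(~Q xor K) = ~T = F
Hence S3 is false.

True statements: 2.

2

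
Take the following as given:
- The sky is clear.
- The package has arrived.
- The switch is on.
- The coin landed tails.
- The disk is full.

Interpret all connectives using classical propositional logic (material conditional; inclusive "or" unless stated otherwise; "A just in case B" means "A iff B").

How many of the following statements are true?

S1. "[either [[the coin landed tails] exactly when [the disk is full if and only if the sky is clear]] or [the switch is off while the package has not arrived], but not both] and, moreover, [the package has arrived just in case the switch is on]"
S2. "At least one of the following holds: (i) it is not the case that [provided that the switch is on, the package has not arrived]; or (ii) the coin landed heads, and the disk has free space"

2

Let N = "the coin landed heads" (False), R = "the disk is full" (True), D = "the sky is overcast" (False), U = "the switch is on" (True), H = "the package has arrived" (True).

S1: This is ((not N iff (R iff not D)) xor (not U and not H)) and (H iff U).

not N = not False = True
not D = not False = True
R iff not D = True iff True = True
not N iff (R iff not D) = True iff True = True
not U = not True = False
not H = not True = False
not U and not H = False and False = False
(not N iff (R iff not D)) xor (not U and not H) = True xor False = True
H iff U = True iff True = True
((not N iff (R iff not D)) xor (not U and not H)) and (H iff U) = True and True = True
Thus S1 is true.

S2: Parsed as not (U -> not H) or (N and not R)

not H = not True = False
U -> not H = True -> False = False
not (U -> not H) = not False = True
not R = not True = False
N and not R = False and False = False
not (U -> not H) or (N and not R) = True or False = True
So S2 is true.

Count: 2.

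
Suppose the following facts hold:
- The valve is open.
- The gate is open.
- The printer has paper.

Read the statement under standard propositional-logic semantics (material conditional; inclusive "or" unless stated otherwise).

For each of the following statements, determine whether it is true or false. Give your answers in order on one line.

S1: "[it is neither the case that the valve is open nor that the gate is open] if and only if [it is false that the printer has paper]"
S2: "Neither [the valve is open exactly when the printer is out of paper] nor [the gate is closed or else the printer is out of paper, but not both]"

Let P = "the valve is open" (T), Q = "the gate is open" (T), R = "the printer has paper" (T).

S1: In symbols: (P ↓ Q) ↔ ¬R

P ↓ Q = T ↓ T = F
¬R = ¬T = F
(P ↓ Q) ↔ ¬R = F ↔ F = T
So S1 is true.

S2: Formalization: (P ↔ ¬R) ↓ (¬Q ⊕ ¬R)

¬R = ¬T = F
P ↔ ¬R = T ↔ F = F
¬Q = ¬T = F
¬R = ¬T = F
¬Q ⊕ ¬R = F ⊕ F = F
(P ↔ ¬R) ↓ (¬Q ⊕ ¬R) = F ↓ F = T
Hence S2 is true.

S1 True; S2 True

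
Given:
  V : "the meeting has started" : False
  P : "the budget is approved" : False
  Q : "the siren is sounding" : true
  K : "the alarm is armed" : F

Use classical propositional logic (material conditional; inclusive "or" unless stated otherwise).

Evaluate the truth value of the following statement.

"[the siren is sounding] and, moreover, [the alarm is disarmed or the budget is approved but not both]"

The statement is true.

In symbols: Q ∧ (¬K ⊕ P)

¬K = ¬F = T
¬K ⊕ P = T ⊕ F = T
Q ∧ (¬K ⊕ P) = T ∧ T = T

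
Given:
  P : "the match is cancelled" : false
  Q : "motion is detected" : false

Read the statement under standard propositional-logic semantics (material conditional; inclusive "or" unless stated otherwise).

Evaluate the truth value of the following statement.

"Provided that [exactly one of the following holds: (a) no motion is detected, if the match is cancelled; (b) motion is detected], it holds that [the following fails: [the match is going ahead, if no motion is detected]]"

The statement is false.

Values: P=F, Q=F.
This is ((P -> ~Q) xor Q) -> ~(~Q -> ~P).

~Q = ~F = T
P -> ~Q = F -> T = T
(P -> ~Q) xor Q = T xor F = T
~Q = ~F = T
~P = ~F = T
~Q -> ~P = T -> T = T
~(~Q -> ~P) = ~T = F
((P -> ~Q) xor Q) -> ~(~Q -> ~P) = T -> F = F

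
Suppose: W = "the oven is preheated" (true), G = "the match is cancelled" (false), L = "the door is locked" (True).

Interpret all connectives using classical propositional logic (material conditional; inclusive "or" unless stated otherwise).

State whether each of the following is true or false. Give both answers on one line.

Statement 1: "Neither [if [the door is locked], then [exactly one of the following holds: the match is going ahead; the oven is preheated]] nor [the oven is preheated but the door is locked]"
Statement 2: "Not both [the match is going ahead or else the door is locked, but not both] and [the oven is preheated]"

Statement 1: Formalization: (L -> (not G xor W)) nor (W and L)

not G = not False = True
not G xor W = True xor True = False
L -> (not G xor W) = True -> False = False
W and L = True and True = True
(L -> (not G xor W)) nor (W and L) = False nor True = False
So Statement 1 is false.

Statement 2: Parsed as (not G xor L) nand W

not G = not False = True
not G xor L = True xor True = False
(not G xor L) nand W = False nand True = True
So Statement 2 is true.

Statement 1 F, Statement 2 T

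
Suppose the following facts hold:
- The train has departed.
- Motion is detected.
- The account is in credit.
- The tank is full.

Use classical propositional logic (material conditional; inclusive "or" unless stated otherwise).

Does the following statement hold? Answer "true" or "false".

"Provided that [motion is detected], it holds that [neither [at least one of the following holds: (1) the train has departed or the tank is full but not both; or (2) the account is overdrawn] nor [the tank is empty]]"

Let L = "motion is detected" (T), V = "the train has departed" (T), S = "the tank is full" (T), W = "the account is overdrawn" (F).
In symbols: L → (((V ⊕ S) ∨ W) ↓ ¬S)

V ⊕ S = T ⊕ T = F
(V ⊕ S) ∨ W = F ∨ F = F
¬S = ¬T = F
((V ⊕ S) ∨ W) ↓ ¬S = F ↓ F = T
L → (((V ⊕ S) ∨ W) ↓ ¬S) = T → T = T

true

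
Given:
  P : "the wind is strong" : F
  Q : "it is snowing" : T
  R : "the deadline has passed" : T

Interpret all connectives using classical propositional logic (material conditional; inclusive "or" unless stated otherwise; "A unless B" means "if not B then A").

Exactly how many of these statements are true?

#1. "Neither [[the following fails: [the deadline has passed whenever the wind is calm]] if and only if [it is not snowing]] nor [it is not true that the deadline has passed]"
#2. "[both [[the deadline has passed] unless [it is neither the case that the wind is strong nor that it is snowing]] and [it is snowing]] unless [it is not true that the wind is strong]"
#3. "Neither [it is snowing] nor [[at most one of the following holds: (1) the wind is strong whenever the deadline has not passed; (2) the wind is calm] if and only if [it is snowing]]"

1

#1: Formalization: (not (not P -> R) iff not Q) nor not R

not P = not False = True
not P -> R = True -> True = True
not (not P -> R) = not True = False
not Q = not True = False
not (not P -> R) iff not Q = False iff False = True
not R = not True = False
(not (not P -> R) iff not Q) nor not R = True nor False = False
Hence #1 is false.

#2: Parsed as ((R or (P nor Q)) and Q) or not P

P nor Q = False nor True = False
R or (P nor Q) = True or False = True
(R or (P nor Q)) and Q = True and True = True
not P = not False = True
((R or (P nor Q)) and Q) or not P = True or True = True
Hence #2 is true.

#3: Formalization: Q nor (((not R -> P) nand not P) iff Q)

not R = not True = False
not R -> P = False -> False = True
not P = not False = True
(not R -> P) nand not P = True nand True = False
((not R -> P) nand not P) iff Q = False iff True = False
Q nor (((not R -> P) nand not P) iff Q) = True nor False = False
Thus #3 is false.

1 of the 3 statements is true (#2).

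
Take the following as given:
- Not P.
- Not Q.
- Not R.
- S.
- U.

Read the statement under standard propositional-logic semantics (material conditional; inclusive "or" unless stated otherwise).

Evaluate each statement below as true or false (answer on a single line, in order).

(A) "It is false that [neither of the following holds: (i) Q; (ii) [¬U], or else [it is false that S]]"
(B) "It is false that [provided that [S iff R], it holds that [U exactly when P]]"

(A) false; (B) false

(A): Parsed as ~(Q nor (~U | ~S))

~U = ~T = F
~S = ~T = F
~U | ~S = F | F = F
Q nor (~U | ~S) = F nor F = T
~(Q nor (~U | ~S)) = ~T = F
Hence (A) is false.

(B): Parsed as ~((S <-> R) -> (U <-> P))

S <-> R = T <-> F = F
U <-> P = T <-> F = F
(S <-> R) -> (U <-> P) = F -> F = T
~((S <-> R) -> (U <-> P)) = ~T = F
Hence (B) is false.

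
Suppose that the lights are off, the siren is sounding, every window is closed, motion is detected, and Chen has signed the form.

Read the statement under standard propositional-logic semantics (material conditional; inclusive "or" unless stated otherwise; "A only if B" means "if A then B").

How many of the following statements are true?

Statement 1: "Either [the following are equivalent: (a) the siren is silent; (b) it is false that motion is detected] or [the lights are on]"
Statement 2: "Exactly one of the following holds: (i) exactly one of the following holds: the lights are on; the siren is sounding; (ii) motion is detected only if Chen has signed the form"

1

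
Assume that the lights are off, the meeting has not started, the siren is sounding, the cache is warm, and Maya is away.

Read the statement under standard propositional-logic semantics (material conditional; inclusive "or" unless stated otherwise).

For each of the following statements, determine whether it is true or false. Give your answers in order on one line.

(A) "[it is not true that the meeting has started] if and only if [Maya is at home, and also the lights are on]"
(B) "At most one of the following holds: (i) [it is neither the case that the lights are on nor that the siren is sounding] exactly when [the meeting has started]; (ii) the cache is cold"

(A) False / (B) True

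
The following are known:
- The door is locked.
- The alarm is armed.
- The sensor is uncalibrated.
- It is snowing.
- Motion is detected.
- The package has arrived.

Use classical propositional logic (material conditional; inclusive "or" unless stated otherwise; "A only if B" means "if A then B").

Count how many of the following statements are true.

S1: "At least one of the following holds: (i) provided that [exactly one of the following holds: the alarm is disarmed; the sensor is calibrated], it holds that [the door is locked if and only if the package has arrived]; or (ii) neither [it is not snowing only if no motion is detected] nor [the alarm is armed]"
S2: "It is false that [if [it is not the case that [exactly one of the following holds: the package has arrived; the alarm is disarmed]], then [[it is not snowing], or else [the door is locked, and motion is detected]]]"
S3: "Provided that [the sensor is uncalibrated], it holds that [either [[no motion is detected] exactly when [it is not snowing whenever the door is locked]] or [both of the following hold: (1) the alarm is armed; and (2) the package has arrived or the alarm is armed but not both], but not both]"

Let R = "the alarm is armed" (T), S = "the sensor is calibrated" (F), W = "the door is locked" (T), V = "the package has arrived" (T), H = "it is snowing" (T), Q = "motion is detected" (T).

S1: Parsed as ((~R xor S) -> (W <-> V)) | ((~H -> ~Q) nor R)

~R = ~T = F
~R xor S = F xor F = F
W <-> V = T <-> T = T
(~R xor S) -> (W <-> V) = F -> T = T
~H = ~T = F
~Q = ~T = F
~H -> ~Q = F -> F = T
(~H -> ~Q) nor R = T nor T = F
((~R xor S) -> (W <-> V)) | ((~H -> ~Q) nor R) = T | F = T
So S1 is true.

S2: Parsed as ~(~(V xor ~R) -> (~H | (W & Q)))

~R = ~T = F
V xor ~R = T xor F = T
~(V xor ~R) = ~T = F
~H = ~T = F
W & Q = T & T = T
~H | (W & Q) = F | T = T
~(V xor ~R) -> (~H | (W & Q)) = F -> T = T
~(~(V xor ~R) -> (~H | (W & Q))) = ~T = F
So S2 is false.

S3: Parsed as ~S -> ((~Q <-> (W -> ~H)) xor (R & (V xor R)))

~S = ~F = T
~Q = ~T = F
~H = ~T = F
W -> ~H = T -> F = F
~Q <-> (W -> ~H) = F <-> F = T
V xor R = T xor T = F
R & (V xor R) = T & F = F
(~Q <-> (W -> ~H)) xor (R & (V xor R)) = T xor F = T
~S -> ((~Q <-> (W -> ~H)) xor (R & (V xor R))) = T -> T = T
Hence S3 is true.

2 of the 3 statements are true.

2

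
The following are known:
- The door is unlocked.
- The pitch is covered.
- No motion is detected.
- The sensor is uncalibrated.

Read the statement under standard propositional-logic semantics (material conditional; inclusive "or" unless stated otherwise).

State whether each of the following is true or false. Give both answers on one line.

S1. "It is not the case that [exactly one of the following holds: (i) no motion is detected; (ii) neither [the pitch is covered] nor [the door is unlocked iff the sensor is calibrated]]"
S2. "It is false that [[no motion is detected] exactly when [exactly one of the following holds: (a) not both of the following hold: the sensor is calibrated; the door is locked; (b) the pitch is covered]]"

S1 false; S2 true

Let V = "motion is detected" (F), N = "the pitch is covered" (T), M = "the door is locked" (F), P = "the sensor is calibrated" (F).

S1: This is ~(~V xor (N nor (~M <-> P))).

~V = ~F = T
~M = ~F = T
~M <-> P = T <-> F = F
N nor (~M <-> P) = T nor F = F
~V xor (N nor (~M <-> P)) = T xor F = T
~(~V xor (N nor (~M <-> P))) = ~T = F
Thus S1 is false.

S2: Formalization: ~(~V <-> ((P nand M) xor N))

~V = ~F = T
P nand M = F nand F = T
(P nand M) xor N = T xor T = F
~V <-> ((P nand M) xor N) = T <-> F = F
~(~V <-> ((P nand M) xor N)) = ~F = T
So S2 is true.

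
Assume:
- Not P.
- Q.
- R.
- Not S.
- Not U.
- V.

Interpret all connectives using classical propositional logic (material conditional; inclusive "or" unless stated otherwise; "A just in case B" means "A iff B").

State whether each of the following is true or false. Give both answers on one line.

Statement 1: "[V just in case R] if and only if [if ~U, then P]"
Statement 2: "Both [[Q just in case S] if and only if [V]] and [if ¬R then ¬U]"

Statement 1 False / Statement 2 False

Statement 1: Parsed as (V ↔ R) ↔ (¬U → P)

V ↔ R = T ↔ T = T
¬U = ¬F = T
¬U → P = T → F = F
(V ↔ R) ↔ (¬U → P) = T ↔ F = F
Hence Statement 1 is false.

Statement 2: In symbols: ((Q ↔ S) ↔ V) ∧ (¬R → ¬U)

Q ↔ S = T ↔ F = F
(Q ↔ S) ↔ V = F ↔ T = F
¬R = ¬T = F
¬U = ¬F = T
¬R → ¬U = F → T = T
((Q ↔ S) ↔ V) ∧ (¬R → ¬U) = F ∧ T = F
Thus Statement 2 is false.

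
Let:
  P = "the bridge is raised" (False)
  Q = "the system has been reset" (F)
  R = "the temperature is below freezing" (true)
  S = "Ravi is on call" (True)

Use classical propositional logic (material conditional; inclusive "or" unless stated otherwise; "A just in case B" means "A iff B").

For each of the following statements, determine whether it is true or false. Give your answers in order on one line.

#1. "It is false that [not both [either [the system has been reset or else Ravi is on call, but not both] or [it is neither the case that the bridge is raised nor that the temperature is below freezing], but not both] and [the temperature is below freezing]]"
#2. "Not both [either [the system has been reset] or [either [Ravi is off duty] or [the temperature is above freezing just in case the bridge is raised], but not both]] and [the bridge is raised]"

#1 true, #2 true

#1: Parsed as not (((Q xor S) xor (P nor R)) nand R)

Q xor S = False xor True = True
P nor R = False nor True = False
(Q xor S) xor (P nor R) = True xor False = True
((Q xor S) xor (P nor R)) nand R = True nand True = False
not (((Q xor S) xor (P nor R)) nand R) = not False = True
Hence #1 is true.

#2: Formalization: (Q or (not S xor (not R iff P))) nand P

not S = not True = False
not R = not True = False
not R iff P = False iff False = True
not S xor (not R iff P) = False xor True = True
Q or (not S xor (not R iff P)) = False or True = True
(Q or (not S xor (not R iff P))) nand P = True nand False = True
So #2 is true.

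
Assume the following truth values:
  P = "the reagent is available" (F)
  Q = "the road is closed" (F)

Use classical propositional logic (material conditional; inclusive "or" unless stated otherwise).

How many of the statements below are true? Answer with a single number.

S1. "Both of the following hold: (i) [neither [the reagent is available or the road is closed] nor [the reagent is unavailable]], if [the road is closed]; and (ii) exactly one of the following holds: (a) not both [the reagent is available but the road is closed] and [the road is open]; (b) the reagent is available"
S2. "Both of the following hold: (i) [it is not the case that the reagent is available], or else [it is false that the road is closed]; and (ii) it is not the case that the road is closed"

S1: Formalization: (Q → ((P ∨ Q) ↓ ¬P)) ∧ (((P ∧ Q) ↑ ¬Q) ⊕ P)

P ∨ Q = F ∨ F = F
¬P = ¬F = T
(P ∨ Q) ↓ ¬P = F ↓ T = F
Q → ((P ∨ Q) ↓ ¬P) = F → F = T
P ∧ Q = F ∧ F = F
¬Q = ¬F = T
(P ∧ Q) ↑ ¬Q = F ↑ T = T
((P ∧ Q) ↑ ¬Q) ⊕ P = T ⊕ F = T
(Q → ((P ∨ Q) ↓ ¬P)) ∧ (((P ∧ Q) ↑ ¬Q) ⊕ P) = T ∧ T = T
Thus S1 is true.

S2: Parsed as (¬P ∨ ¬Q) ∧ ¬Q

¬P = ¬F = T
¬Q = ¬F = T
¬P ∨ ¬Q = T ∨ T = T
¬Q = ¬F = T
(¬P ∨ ¬Q) ∧ ¬Q = T ∧ T = T
So S2 is true.

True statements: 2 (S1, S2).

2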